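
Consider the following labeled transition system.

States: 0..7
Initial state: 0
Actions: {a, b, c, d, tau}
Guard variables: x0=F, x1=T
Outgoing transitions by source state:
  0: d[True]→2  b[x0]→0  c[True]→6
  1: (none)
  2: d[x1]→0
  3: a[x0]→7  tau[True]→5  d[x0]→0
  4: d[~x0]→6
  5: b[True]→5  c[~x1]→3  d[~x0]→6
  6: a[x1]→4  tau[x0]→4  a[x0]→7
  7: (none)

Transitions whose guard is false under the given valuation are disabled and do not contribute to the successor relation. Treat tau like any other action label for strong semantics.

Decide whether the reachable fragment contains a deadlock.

Answer: DEADLOCK-FREE

Working:
Reachable = {0,2,4,6}
  0: c→6  d→2  [2 exit(s)]
  2: d→0  [1 exit(s)]
  4: d→6  [1 exit(s)]
  6: a→4  [1 exit(s)]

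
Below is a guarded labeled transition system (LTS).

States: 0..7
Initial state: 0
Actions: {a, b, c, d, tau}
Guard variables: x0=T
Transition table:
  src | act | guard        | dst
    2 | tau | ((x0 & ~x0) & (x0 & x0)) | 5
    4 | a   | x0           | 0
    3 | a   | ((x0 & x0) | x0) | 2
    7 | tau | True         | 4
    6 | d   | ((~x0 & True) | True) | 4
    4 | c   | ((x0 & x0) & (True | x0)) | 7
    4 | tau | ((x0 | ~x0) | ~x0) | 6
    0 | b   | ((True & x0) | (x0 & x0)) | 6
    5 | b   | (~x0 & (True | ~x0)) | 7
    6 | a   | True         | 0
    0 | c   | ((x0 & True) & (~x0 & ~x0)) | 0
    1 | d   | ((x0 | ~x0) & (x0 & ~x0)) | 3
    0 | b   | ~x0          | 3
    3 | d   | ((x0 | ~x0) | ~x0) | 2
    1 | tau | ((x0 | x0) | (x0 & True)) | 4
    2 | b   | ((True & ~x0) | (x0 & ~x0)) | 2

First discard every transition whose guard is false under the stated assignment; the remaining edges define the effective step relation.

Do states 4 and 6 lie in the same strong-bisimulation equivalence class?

Refine partition for ~:
  P[0] = {{0,1,2,3,4,5,6,7}}
  P[1] = {{0},{1,7},{2,5},{3,6},{4}}
  P[2] = {{0},{1,7},{2,5},{3},{4},{6}}
Fixed point at round 3; 6 class(es).
4∈{4}, 6∈{6}

Answer: NOT BISIMILAR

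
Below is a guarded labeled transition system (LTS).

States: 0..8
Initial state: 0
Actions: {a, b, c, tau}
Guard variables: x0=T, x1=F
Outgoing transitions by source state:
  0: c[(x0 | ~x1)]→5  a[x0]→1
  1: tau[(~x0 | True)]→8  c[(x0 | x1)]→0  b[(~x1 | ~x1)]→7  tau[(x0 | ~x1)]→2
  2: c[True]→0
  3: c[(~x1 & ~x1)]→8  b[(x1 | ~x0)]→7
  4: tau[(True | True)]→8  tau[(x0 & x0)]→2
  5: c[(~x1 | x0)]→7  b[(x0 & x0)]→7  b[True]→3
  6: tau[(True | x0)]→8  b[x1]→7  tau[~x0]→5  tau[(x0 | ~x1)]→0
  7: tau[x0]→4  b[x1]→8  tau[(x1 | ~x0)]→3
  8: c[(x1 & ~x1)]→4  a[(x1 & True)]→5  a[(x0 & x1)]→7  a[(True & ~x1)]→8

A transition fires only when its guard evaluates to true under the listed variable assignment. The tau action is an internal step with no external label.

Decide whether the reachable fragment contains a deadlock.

Answer: DEADLOCK-FREE

Analysis:
R = {0,1,2,3,4,5,7,8}
  0: a→1  c→5  [2 exit(s)]
  1: b→7  c→0  tau→2  tau→8  [4 exit(s)]
  2: c→0  [1 exit(s)]
  3: c→8  [1 exit(s)]
  4: tau→2  tau→8  [2 exit(s)]
  5: b→3  b→7  c→7  [3 exit(s)]
  7: tau→4  [1 exit(s)]
  8: a→8  [1 exit(s)]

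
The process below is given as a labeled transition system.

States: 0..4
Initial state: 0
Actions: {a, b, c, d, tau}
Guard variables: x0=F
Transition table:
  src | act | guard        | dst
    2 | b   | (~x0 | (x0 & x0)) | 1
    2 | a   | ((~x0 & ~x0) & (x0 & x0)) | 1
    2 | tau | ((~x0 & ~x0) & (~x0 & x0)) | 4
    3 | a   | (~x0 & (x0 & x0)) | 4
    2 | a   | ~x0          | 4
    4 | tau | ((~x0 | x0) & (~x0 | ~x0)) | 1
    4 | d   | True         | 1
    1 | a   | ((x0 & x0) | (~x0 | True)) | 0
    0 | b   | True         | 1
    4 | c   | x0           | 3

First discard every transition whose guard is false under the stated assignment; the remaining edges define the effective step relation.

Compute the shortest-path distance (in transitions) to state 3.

Layered search for 3:
  L0 = {0}
  L1 = {1}
3 never appears.

Answer: UNREACHABLE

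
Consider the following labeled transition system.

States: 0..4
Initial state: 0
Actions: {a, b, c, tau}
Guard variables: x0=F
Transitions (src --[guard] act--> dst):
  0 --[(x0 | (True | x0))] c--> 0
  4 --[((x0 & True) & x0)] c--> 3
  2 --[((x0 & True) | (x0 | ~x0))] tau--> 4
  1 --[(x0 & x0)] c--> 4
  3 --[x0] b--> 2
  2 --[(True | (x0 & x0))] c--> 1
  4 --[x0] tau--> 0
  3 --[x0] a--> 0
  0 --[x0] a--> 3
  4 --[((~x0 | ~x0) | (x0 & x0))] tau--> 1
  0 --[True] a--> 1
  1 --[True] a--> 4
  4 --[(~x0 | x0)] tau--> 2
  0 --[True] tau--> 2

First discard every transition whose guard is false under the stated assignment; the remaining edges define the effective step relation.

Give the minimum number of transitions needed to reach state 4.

BFS to 4:
  L0 = {0}
  L1 = {1,2}
  L2 = {4}
4 enters at depth 2; path a·a

Answer: 2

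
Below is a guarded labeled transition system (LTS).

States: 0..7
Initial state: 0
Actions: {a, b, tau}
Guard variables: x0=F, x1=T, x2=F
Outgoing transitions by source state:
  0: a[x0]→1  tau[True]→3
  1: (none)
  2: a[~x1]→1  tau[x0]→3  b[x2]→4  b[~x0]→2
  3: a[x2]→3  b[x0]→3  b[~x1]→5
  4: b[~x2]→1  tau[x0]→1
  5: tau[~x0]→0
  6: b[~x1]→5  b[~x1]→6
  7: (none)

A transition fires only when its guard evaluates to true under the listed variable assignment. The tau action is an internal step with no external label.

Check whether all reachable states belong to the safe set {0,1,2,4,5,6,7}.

Answer: INVARIANT VIOLATED at state 3

Analysis:
Allowed set {0,1,2,4,5,6,7}
R = {0,3}
  0: safe
  3: VIOLATES
reach 3 via tau — violates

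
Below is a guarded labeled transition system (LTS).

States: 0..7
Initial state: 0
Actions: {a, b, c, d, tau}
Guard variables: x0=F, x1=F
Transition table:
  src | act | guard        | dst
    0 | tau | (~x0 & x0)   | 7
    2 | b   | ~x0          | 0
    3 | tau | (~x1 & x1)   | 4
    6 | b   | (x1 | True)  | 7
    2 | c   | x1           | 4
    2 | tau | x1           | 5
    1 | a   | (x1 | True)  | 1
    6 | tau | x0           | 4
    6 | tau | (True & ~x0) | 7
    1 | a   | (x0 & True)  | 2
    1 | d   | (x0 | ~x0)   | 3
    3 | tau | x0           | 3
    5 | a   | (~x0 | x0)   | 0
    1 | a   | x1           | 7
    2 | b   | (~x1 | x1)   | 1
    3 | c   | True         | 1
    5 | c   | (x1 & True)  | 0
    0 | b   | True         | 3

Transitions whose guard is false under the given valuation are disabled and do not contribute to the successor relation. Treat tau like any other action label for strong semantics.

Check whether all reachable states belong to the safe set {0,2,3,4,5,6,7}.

Allowed set {0,2,3,4,5,6,7}
Reach set: {0,1,3}
  0: ok
  1: ✗ unsafe
  3: ok
witness against invariant: b·c → 1

Answer: INVARIANT VIOLATED at state 1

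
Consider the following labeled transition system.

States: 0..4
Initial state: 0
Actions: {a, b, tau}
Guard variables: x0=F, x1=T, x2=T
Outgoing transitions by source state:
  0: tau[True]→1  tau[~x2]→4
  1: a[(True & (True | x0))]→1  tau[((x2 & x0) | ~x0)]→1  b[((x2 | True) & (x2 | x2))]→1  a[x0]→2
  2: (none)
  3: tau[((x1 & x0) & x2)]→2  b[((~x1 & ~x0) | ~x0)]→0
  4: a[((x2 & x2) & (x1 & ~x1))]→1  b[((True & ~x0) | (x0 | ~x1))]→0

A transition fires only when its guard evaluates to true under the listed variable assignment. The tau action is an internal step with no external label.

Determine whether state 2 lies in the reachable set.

Answer: UNREACHABLE

Working:
Guard filter leaves 6 enabled edge(s).
L0 = {0}
L1 = {1}  now seen {0,1}
Reachable = {0,1}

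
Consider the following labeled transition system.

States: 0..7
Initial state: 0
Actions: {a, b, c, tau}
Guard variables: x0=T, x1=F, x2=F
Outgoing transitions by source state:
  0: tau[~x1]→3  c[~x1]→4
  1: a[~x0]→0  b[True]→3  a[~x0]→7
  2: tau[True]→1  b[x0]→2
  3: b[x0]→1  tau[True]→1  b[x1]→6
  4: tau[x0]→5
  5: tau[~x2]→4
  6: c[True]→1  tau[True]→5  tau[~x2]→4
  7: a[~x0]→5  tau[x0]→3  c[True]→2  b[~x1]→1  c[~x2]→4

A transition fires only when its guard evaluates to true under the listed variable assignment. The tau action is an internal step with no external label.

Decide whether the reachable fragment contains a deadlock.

Answer: DEADLOCK-FREE

Trace:
R = {0,1,3,4,5}
  0: c→4  tau→3  [2 out]
  1: b→3  [1 out]
  3: b→1  tau→1  [2 out]
  4: tau→5  [1 out]
  5: tau→4  [1 out]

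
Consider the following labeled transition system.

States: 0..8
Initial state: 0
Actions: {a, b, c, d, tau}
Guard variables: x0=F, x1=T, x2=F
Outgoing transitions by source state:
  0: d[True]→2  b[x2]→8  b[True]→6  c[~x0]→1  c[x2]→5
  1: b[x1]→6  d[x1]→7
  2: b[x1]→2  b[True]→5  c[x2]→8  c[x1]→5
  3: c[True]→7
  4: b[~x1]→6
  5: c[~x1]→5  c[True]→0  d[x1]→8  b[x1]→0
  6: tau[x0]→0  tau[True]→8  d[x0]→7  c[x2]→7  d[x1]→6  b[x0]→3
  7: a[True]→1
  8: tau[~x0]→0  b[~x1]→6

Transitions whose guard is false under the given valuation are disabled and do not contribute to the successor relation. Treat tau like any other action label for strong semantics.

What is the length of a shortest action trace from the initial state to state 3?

Answer: UNREACHABLE

Working:
Breadth-first toward 3:
  Layer 0: {0}
  Layer 1: {1,2,6}
  Layer 2: {5,7,8}
3 never appears.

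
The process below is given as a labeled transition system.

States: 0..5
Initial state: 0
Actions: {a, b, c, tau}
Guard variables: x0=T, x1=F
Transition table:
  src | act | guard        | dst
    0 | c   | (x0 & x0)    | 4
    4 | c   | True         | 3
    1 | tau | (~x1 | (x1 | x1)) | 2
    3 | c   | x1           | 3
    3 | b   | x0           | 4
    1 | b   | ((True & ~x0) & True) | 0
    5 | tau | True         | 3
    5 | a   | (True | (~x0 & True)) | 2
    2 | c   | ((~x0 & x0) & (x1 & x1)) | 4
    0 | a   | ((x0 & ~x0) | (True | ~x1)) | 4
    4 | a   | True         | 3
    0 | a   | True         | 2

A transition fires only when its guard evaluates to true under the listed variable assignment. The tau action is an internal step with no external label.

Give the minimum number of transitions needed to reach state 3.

Answer: 2

Trace:
Layered search for 3:
  Layer 0: {0}
  Layer 1: {2,4}
  Layer 2: {3}
3 enters at depth 2; path a·a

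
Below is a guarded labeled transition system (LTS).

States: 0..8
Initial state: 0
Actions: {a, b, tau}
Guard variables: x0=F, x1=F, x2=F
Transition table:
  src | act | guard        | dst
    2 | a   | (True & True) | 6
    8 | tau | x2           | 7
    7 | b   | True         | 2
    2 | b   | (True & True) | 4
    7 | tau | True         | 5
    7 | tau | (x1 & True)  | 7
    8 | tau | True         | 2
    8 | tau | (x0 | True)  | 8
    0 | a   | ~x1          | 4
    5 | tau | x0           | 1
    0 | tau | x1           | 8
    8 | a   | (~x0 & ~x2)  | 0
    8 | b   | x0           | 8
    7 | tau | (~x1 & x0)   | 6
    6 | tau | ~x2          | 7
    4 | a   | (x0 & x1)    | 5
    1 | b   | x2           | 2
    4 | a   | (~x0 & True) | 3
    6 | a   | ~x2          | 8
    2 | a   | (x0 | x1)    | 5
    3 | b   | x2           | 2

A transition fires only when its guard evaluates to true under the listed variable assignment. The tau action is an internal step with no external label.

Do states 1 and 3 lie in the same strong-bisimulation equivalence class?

Answer: BISIMILAR

Trace:
Refine partition for ~:
  P[0] = {{0,1,2,3,4,5,6,7,8}}
  P[1] = {{0,4},{1,3,5},{2},{6,8},{7}}
  P[2] = {{0},{1,3,5},{2},{4},{6},{7},{8}}
7 equivalence class(es) (converged in 3)
1∈{1,3,5}, 3∈{1,3,5}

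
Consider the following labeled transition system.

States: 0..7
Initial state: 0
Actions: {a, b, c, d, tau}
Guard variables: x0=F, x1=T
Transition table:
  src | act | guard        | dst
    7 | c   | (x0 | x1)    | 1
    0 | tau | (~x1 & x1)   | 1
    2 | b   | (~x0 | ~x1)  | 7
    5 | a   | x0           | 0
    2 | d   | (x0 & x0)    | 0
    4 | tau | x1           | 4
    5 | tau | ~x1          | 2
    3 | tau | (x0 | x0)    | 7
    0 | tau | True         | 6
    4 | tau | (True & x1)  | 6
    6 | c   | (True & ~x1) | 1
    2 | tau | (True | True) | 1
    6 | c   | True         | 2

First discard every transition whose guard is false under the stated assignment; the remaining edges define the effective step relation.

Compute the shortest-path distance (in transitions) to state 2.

Breadth-first toward 2:
  L0 = {0}
  L1 = {6}
  L2 = {2}
depth(2)=2, e.g. tau·c

Answer: 2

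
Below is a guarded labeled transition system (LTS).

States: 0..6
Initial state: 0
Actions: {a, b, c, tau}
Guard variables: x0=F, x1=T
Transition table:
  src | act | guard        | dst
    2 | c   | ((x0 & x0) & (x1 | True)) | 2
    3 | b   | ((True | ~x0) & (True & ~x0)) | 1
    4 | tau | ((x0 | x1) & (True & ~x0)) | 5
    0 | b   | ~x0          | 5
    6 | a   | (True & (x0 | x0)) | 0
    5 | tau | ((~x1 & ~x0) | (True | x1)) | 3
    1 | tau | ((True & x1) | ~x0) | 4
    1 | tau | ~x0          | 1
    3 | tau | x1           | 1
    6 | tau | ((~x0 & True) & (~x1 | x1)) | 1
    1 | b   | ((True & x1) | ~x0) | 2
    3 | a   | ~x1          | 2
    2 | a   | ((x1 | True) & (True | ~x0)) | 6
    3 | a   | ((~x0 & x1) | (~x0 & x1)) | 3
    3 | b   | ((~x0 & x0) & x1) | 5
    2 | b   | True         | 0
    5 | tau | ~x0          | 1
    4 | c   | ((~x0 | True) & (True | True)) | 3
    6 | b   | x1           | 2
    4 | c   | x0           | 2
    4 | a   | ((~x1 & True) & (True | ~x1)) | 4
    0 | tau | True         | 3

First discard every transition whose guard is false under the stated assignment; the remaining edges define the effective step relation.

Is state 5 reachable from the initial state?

Guard filter leaves 16 enabled edge(s).
Layer 0: {0}
Layer 1: {3,5}  cumulative {0,3,5}
Layer 2: {1}  cumulative {0,1,3,5}
Layer 3: {2,4}  cumulative {0,1,2,3,4,5}
Layer 4: {6}  cumulative {0,1,2,3,4,5,6}
Reachable = {0,1,2,3,4,5,6}
witness 5: b

Answer: REACHABLE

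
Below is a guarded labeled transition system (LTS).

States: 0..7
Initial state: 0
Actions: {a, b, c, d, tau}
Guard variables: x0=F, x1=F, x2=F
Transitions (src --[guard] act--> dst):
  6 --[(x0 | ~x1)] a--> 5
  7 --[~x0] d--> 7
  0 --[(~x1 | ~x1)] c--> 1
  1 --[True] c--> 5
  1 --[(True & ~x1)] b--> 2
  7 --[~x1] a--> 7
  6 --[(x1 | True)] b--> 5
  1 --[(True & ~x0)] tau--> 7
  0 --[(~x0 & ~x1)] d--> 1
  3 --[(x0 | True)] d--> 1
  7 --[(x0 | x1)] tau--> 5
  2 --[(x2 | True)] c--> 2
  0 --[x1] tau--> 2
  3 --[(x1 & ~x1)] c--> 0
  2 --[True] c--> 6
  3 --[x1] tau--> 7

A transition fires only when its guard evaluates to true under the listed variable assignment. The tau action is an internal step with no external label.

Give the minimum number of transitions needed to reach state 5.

Breadth-first toward 5:
  Layer 0: {0}
  Layer 1: {1}
  Layer 2: {2,5,7}
first hit 5 at d=2 via c·c

Answer: 2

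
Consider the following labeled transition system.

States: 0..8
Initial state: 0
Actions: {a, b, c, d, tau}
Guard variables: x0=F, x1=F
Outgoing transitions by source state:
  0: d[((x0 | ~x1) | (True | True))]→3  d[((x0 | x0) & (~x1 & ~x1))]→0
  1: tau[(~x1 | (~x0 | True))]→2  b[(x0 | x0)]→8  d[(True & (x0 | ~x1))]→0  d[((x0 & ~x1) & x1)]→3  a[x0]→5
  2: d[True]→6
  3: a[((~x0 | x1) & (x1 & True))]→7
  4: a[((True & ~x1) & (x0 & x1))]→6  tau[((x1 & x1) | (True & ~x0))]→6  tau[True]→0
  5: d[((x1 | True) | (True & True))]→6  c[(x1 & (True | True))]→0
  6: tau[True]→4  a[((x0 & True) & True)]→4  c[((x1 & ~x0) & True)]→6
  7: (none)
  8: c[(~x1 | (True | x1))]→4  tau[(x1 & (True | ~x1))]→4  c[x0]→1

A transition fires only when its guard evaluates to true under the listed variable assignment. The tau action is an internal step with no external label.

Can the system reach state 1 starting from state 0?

Answer: UNREACHABLE

Analysis:
Guard filter leaves 9 enabled edge(s).
depth 0: {0}
depth 1: {3}  now seen {0,3}
R = {0,3}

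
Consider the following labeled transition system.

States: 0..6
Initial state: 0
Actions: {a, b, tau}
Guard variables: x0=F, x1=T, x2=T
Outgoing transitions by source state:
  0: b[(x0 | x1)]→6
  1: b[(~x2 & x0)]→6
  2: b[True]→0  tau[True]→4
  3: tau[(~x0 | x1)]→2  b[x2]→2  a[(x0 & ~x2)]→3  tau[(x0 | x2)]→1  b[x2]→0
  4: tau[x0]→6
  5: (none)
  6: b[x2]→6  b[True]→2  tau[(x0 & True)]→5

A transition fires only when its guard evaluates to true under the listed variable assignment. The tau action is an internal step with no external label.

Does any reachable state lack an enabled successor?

Reachable = {0,2,4,6}
  0: b→6  [1 out]
  2: b→0  tau→4  [2 out]
  4: ∅  [STUCK]
  6: b→2  b→6  [2 out]
Path to 4: b·b·tau

Answer: DEADLOCK at state 4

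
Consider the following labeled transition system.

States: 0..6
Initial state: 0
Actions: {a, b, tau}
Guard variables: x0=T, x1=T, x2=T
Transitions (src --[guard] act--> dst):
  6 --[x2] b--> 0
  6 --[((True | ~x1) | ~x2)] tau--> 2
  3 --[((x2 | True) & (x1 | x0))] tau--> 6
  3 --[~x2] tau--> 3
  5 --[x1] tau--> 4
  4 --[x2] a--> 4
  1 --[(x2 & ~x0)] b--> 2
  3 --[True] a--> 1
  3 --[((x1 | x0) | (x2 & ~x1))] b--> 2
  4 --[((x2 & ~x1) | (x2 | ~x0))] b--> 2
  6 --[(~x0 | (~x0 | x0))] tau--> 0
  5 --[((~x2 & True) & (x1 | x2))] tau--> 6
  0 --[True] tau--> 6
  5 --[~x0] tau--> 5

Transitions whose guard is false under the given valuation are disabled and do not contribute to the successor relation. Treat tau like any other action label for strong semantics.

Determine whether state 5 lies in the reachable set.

Answer: UNREACHABLE

Trace:
10 transition(s) survive guard evaluation.
depth 0: {0}
depth 1: {6}  now seen {0,6}
depth 2: {2}  now seen {0,2,6}
R = {0,2,6}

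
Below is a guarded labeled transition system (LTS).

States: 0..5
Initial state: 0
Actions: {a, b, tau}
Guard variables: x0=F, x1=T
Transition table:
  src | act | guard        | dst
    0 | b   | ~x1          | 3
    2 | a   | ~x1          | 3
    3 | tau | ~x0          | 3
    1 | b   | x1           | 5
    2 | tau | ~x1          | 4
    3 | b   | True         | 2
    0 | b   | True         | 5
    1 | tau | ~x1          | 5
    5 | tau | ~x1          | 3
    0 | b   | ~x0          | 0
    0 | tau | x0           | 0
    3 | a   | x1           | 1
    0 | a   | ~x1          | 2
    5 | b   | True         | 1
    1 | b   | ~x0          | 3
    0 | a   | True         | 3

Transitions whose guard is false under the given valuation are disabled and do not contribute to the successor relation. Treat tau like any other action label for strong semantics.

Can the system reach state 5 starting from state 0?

Answer: REACHABLE

Analysis:
Guard filter leaves 9 enabled edge(s).
depth 0: {0}
depth 1: {3,5}  total {0,3,5}
depth 2: {1,2}  total {0,1,2,3,5}
R = {0,1,2,3,5}
witness 5: b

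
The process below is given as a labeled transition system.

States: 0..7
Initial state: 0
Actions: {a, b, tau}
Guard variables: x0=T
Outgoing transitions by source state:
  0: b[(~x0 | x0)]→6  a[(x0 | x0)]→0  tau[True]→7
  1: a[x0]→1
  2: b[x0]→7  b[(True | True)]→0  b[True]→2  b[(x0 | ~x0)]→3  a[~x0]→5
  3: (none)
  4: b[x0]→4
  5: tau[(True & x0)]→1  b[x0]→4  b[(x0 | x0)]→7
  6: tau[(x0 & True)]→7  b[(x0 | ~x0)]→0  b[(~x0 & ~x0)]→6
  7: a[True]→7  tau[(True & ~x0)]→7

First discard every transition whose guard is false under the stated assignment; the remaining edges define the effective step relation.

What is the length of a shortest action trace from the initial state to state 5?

Breadth-first toward 5:
  depth 0: {0}
  depth 1: {6,7}
5 never appears.

Answer: UNREACHABLE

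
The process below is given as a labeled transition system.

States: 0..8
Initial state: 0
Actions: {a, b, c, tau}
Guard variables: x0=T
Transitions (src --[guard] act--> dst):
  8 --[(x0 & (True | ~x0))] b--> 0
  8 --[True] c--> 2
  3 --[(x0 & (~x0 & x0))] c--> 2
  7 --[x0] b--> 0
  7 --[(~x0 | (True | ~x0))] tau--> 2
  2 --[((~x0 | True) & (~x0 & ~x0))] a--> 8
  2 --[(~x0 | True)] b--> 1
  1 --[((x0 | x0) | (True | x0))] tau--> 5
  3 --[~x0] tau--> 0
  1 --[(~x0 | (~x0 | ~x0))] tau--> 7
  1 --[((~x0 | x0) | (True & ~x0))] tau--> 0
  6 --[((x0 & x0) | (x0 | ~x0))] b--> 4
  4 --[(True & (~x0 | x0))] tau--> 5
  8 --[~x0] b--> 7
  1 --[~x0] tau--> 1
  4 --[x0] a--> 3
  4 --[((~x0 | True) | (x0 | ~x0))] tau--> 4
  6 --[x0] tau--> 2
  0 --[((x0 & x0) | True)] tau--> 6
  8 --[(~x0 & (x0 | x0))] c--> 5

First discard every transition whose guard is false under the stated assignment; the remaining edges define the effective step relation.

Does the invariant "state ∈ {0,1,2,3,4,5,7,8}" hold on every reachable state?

Answer: INVARIANT VIOLATED at state 6

Analysis:
Inv-set: {0,1,2,3,4,5,7,8}
R = {0,1,2,3,4,5,6}
  0: ok
  1: ok
  2: ok
  3: ok
  4: ok
  5: ok
  6: ✗ unsafe
reach 6 via tau — violates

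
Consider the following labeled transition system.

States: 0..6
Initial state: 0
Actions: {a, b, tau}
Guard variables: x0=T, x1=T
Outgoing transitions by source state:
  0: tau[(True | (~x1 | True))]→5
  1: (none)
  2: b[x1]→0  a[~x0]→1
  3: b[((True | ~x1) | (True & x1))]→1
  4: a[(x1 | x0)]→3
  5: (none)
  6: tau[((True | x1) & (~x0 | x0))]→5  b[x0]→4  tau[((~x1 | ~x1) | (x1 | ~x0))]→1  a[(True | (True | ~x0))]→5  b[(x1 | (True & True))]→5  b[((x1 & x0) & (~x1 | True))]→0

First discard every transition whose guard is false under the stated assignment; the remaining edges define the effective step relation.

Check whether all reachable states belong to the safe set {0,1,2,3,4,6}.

Answer: INVARIANT VIOLATED at state 5

Trace:
Safe = {0,1,2,3,4,6}
R = {0,5}
  0: safe
  5: ✗ unsafe
witness against invariant: tau → 5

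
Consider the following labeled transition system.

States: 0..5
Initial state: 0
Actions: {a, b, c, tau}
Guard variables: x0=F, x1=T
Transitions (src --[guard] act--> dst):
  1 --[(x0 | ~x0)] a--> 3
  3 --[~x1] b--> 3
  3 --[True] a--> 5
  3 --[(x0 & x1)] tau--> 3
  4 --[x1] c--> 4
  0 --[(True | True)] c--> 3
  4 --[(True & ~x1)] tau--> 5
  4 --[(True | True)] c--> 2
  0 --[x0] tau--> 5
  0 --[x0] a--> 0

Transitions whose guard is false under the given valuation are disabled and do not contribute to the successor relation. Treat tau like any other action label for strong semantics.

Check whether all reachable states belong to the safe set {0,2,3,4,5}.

Answer: INVARIANT HOLDS

Analysis:
Allowed set {0,2,3,4,5}
Reach set: {0,3,5}
  0: safe
  3: safe
  5: safe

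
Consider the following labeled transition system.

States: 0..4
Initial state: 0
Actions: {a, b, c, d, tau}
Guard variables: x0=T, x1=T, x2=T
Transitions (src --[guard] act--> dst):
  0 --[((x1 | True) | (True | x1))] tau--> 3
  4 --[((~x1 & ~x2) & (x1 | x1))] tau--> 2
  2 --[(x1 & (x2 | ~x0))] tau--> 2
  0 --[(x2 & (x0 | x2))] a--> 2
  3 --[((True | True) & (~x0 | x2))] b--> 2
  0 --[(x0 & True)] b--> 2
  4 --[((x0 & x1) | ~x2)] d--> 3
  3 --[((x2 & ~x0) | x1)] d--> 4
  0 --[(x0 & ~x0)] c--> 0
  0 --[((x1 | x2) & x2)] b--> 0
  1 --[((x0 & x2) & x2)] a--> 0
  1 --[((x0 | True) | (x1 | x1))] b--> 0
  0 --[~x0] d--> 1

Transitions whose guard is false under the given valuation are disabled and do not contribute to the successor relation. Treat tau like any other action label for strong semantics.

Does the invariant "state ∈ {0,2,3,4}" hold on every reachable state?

Answer: INVARIANT HOLDS

Trace:
Inv-set: {0,2,3,4}
Reachable = {0,2,3,4}
  0: ok
  2: ok
  3: ok
  4: ok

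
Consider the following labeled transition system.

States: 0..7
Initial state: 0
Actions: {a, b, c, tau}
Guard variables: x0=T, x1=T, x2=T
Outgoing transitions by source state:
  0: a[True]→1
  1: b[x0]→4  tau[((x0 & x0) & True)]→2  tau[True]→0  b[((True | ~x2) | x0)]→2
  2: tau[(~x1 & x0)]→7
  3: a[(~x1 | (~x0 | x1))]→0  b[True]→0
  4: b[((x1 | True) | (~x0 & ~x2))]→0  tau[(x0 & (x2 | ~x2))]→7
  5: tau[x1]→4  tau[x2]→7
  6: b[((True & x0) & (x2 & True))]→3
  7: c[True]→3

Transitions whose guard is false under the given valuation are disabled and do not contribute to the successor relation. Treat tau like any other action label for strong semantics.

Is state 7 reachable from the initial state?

Answer: REACHABLE

Working:
Guard filter leaves 13 enabled edge(s).
Layer 0: {0}
Layer 1: {1}  now seen {0,1}
Layer 2: {2,4}  now seen {0,1,2,4}
Layer 3: {7}  now seen {0,1,2,4,7}
Layer 4: {3}  now seen {0,1,2,3,4,7}
Reach set: {0,1,2,3,4,7}
Path to 7: a·b·tau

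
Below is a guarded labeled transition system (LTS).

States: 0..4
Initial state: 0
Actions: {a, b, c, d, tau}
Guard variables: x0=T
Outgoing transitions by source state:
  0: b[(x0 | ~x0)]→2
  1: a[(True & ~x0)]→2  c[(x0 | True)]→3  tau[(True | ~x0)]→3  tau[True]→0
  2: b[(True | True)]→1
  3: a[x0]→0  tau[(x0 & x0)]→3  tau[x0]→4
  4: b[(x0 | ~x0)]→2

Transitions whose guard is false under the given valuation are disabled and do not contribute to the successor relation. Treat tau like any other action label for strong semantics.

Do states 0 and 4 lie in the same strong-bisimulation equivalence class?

Answer: BISIMILAR

Trace:
Refine partition for ~:
  P[0] = {{0,1,2,3,4}}
  P[1] = {{0,2,4},{1},{3}}
  P[2] = {{0,4},{1},{2},{3}}
4 equivalence class(es) (converged in 3)
0∈{0,4}, 4∈{0,4}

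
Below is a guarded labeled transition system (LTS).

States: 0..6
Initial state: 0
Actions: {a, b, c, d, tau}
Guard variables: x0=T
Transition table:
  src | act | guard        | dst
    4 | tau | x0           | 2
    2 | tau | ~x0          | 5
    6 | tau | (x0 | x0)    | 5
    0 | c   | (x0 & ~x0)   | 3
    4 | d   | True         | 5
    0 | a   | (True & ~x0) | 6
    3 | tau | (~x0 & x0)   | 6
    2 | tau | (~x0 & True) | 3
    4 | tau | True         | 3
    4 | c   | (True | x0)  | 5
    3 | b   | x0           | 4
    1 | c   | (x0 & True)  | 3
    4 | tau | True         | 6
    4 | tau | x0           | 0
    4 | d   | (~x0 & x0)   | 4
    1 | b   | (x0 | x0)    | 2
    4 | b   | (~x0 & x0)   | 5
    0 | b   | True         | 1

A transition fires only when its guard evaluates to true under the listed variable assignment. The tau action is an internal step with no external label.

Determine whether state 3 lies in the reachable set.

Answer: REACHABLE

Working:
11 transition(s) survive guard evaluation.
L0 = {0}
L1 = {1}  cumulative {0,1}
L2 = {2,3}  cumulative {0,1,2,3}
L3 = {4}  cumulative {0,1,2,3,4}
L4 = {5,6}  cumulative {0,1,2,3,4,5,6}
Reachable = {0,1,2,3,4,5,6}
witness 3: b·c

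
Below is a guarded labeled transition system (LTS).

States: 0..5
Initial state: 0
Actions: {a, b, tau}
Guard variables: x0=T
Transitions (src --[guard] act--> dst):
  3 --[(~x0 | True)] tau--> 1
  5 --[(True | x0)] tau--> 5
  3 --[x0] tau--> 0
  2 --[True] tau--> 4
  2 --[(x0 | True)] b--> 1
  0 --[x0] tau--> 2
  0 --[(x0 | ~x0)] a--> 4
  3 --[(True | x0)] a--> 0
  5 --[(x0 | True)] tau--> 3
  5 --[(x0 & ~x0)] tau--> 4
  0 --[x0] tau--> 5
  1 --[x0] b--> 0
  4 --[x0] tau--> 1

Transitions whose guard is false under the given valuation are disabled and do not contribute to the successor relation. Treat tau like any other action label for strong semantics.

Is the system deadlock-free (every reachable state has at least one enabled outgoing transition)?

Reachable = {0,1,2,3,4,5}
  0: a→4  tau→2  tau→5  [3 out]
  1: b→0  [1 out]
  2: b→1  tau→4  [2 out]
  3: a→0  tau→0  tau→1  [3 out]
  4: tau→1  [1 out]
  5: tau→3  tau→5  [2 out]

Answer: DEADLOCK-FREE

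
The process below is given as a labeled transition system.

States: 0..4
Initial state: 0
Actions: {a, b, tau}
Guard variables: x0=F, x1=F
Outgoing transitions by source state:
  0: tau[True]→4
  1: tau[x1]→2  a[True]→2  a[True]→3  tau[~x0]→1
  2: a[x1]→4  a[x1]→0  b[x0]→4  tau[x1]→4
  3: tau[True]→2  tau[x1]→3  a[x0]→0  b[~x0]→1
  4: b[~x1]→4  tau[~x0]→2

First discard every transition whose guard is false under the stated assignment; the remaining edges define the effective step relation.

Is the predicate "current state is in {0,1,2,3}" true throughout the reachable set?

Answer: INVARIANT VIOLATED at state 4

Working:
Safe = {0,1,2,3}
Reach set: {0,2,4}
  0: ✓
  2: ✓
  4: outside
counterexample path to 4: tau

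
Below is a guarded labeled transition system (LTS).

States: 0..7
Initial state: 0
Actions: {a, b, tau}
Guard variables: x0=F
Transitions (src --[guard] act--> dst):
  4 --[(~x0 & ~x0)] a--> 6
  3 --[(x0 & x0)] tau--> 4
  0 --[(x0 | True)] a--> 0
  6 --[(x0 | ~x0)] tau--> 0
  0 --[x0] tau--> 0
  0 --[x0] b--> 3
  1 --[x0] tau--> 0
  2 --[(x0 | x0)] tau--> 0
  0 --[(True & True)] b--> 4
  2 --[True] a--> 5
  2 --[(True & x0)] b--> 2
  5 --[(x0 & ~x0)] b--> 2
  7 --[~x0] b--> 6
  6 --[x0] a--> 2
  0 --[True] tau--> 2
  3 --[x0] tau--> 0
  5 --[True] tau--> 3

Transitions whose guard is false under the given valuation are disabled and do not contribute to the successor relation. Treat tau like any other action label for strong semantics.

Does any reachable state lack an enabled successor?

Answer: DEADLOCK at state 3

Working:
R = {0,2,3,4,5,6}
  0: a→0  b→4  tau→2  [3 exit(s)]
  2: a→5  [1 exit(s)]
  3: ∅  [no exit]
  4: a→6  [1 exit(s)]
  5: tau→3  [1 exit(s)]
  6: tau→0  [1 exit(s)]
trace reaching 3: tau·a·tau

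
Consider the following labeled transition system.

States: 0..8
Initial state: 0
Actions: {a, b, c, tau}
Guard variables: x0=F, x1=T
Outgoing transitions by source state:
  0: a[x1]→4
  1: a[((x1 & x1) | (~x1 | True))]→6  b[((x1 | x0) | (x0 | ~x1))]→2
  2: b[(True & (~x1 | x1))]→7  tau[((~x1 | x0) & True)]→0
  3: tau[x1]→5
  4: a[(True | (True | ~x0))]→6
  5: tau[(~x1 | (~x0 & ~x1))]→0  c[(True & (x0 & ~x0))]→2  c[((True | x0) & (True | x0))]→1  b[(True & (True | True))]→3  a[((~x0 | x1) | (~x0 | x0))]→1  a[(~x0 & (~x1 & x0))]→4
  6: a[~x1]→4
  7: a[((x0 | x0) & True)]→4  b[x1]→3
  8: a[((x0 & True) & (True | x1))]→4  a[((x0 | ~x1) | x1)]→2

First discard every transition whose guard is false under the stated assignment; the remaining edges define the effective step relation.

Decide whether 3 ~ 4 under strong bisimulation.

Answer: NOT BISIMILAR

Working:
Bisimulation quotient by refinement:
  P[0] = {{0,1,2,3,4,5,6,7,8}}
  P[1] = {{0,4,8},{1},{2,7},{3},{5},{6}}
  P[2] = {{0},{1},{2},{3},{4},{5},{6},{7},{8}}
stable after 3 split(s): 9 block(s)
[3]={3}  [4]={4}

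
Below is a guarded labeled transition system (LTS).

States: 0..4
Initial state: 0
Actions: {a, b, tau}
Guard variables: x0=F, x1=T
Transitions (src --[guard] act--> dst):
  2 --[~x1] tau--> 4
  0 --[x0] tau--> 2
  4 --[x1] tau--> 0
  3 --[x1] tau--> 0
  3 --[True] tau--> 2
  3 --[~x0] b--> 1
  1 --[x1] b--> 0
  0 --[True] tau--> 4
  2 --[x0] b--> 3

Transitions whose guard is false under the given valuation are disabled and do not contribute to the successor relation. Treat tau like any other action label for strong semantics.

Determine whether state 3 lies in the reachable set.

Answer: UNREACHABLE

Working:
After dropping false guards: 6 live edges.
L0 = {0}
L1 = {4}  now seen {0,4}
R = {0,4}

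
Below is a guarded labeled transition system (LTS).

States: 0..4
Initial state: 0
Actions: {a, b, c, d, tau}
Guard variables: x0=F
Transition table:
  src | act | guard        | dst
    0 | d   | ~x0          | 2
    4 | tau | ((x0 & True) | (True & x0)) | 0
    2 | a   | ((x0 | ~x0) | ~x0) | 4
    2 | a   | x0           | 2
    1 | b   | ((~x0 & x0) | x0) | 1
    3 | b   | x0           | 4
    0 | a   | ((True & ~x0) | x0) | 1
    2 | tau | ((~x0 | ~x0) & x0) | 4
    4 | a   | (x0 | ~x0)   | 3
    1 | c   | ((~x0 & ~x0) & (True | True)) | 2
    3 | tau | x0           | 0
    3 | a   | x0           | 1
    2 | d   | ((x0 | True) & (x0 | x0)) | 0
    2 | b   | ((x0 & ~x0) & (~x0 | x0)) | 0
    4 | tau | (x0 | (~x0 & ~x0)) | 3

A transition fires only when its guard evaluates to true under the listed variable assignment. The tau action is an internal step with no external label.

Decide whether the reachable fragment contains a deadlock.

Answer: DEADLOCK at state 3

Analysis:
R = {0,1,2,3,4}
  0: a→1  d→2  [2 out]
  1: c→2  [1 out]
  2: a→4  [1 out]
  3: ∅  [no exit]
  4: a→3  tau→3  [2 out]
witness 3: d·a·a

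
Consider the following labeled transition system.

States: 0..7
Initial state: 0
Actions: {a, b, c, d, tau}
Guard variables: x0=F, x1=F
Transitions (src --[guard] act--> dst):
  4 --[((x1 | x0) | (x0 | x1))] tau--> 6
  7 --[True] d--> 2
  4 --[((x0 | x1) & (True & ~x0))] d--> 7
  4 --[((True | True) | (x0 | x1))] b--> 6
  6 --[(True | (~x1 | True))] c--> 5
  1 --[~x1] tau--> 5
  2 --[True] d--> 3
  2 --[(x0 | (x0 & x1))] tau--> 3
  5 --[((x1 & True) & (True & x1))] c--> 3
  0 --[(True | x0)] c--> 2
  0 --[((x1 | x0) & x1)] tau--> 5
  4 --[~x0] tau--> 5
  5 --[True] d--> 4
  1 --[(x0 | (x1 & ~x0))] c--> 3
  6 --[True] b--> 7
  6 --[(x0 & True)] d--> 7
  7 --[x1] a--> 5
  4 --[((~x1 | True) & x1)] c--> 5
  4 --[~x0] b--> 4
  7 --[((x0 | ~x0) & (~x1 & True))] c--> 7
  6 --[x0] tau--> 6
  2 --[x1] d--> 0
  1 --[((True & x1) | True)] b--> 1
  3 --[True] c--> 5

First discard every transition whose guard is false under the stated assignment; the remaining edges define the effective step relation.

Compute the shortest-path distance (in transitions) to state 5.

Layered search for 5:
  L0 = {0}
  L1 = {2}
  L2 = {3}
  L3 = {5}
depth(5)=3, e.g. c·d·c

Answer: 3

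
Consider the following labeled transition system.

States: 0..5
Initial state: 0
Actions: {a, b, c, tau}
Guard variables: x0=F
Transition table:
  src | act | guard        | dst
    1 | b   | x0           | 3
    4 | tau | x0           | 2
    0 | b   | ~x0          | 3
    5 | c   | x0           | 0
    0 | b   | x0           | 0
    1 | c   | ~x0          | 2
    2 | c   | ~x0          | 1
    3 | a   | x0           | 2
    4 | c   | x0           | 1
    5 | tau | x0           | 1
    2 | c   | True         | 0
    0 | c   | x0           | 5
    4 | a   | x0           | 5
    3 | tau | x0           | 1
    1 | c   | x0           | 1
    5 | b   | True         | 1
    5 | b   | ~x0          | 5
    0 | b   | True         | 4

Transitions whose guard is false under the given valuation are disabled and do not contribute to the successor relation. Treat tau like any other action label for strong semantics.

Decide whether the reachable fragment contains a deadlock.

Answer: DEADLOCK at state 3

Trace:
Reach set: {0,3,4}
  0: b→3  b→4  [2 exit(s)]
  3: ∅  [deadlock]
  4: ∅  [deadlock]
Path to 3: b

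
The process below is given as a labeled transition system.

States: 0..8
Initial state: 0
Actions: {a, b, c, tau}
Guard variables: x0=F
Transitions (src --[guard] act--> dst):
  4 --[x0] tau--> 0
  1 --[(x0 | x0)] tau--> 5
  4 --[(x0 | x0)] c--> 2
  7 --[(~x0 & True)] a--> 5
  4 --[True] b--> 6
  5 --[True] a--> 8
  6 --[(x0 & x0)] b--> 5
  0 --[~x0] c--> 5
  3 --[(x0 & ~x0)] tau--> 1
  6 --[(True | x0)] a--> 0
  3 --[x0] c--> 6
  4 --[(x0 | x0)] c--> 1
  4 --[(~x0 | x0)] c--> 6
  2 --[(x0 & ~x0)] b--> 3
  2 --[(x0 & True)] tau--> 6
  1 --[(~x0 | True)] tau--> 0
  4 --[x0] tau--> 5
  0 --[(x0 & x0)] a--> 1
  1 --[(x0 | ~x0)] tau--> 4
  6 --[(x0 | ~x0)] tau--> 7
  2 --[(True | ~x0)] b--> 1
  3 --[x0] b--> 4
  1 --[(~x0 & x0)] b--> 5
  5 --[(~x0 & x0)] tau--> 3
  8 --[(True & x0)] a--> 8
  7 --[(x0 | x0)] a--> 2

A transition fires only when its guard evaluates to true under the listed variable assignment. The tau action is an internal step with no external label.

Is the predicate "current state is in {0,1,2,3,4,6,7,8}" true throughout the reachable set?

Inv-set: {0,1,2,3,4,6,7,8}
Reach set: {0,5,8}
  0: safe
  5: outside
  8: safe
reach 5 via c — violates

Answer: INVARIANT VIOLATED at state 5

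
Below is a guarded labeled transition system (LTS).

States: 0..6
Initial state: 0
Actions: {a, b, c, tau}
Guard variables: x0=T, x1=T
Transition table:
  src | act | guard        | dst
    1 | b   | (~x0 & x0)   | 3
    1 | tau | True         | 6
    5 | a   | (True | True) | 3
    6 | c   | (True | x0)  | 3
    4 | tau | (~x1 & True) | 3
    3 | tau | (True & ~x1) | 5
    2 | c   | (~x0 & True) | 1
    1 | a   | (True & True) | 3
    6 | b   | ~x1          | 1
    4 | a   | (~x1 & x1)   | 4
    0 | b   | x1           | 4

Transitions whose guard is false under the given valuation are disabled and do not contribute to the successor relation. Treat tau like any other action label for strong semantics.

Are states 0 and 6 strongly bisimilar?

Answer: NOT BISIMILAR

Working:
Bisimulation quotient by refinement:
  P[0] = {{0,1,2,3,4,5,6}}
  P[1] = {{0},{1},{2,3,4},{5},{6}}
Fixed point at round 2; 5 class(es).
class of 0: {0}; class of 6: {6}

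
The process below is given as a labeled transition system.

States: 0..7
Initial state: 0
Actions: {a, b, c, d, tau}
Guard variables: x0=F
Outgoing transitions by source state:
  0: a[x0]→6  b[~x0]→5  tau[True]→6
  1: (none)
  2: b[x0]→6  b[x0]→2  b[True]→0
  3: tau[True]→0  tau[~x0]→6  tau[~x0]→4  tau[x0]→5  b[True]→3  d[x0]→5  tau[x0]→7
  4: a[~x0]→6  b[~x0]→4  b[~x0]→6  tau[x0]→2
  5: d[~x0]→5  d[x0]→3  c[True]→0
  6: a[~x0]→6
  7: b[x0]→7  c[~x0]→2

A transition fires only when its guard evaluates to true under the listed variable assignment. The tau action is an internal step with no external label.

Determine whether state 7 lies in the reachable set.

Guard filter leaves 14 enabled edge(s).
Layer 0: {0}
Layer 1: {5,6}  total {0,5,6}
Reachable = {0,5,6}

Answer: UNREACHABLE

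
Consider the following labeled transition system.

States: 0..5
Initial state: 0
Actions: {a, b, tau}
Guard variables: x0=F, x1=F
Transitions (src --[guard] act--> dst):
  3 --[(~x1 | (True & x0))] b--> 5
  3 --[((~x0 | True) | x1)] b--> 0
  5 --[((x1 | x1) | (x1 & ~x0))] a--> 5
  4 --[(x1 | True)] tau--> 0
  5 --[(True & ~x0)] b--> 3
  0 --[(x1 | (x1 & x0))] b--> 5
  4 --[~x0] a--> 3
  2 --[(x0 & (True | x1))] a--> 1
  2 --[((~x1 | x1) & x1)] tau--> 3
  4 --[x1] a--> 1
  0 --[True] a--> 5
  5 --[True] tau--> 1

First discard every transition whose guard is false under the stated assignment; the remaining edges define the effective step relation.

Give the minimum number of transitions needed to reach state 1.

Layered search for 1:
  L0 = {0}
  L1 = {5}
  L2 = {1,3}
1 enters at depth 2; path a·tau

Answer: 2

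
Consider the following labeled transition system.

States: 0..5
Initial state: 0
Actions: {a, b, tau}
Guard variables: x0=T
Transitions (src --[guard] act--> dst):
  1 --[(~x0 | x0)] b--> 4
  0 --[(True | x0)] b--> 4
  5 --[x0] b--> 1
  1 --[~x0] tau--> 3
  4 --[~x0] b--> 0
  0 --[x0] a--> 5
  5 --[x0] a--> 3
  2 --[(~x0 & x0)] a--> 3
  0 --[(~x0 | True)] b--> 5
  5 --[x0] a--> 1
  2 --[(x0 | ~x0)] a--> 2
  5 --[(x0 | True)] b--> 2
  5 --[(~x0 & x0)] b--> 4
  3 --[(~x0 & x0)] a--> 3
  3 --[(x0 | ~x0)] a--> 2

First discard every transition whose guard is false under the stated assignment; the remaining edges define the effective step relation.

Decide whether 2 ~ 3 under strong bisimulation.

Bisimulation quotient by refinement:
  π0 = {{0,1,2,3,4,5}}
  π1 = {{0,5},{1},{2,3},{4}}
  π2 = {{0},{1},{2,3},{4},{5}}
stable after 3 split(s): 5 block(s)
2∈{2,3}, 3∈{2,3}

Answer: BISIMILAR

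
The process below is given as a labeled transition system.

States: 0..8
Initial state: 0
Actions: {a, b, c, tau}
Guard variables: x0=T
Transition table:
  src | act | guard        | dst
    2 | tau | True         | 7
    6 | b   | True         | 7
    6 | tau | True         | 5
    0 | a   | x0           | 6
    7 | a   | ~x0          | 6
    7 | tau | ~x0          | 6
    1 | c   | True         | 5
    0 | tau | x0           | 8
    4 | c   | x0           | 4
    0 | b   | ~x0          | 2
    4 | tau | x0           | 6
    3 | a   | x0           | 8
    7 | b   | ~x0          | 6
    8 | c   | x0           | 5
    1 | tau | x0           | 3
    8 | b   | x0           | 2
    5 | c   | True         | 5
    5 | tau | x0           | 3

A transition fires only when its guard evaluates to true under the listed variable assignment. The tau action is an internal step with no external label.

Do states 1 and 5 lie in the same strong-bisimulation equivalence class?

Answer: BISIMILAR

Trace:
Refine partition for ~:
  round 0: {{0,1,2,3,4,5,6,7,8}}
  round 1: {{0},{1,4,5},{2},{3},{6},{7},{8}}
  round 2: {{0},{1,5},{2},{3},{4},{6},{7},{8}}
stable after 3 split(s): 8 block(s)
class of 1: {1,5}; class of 5: {1,5}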